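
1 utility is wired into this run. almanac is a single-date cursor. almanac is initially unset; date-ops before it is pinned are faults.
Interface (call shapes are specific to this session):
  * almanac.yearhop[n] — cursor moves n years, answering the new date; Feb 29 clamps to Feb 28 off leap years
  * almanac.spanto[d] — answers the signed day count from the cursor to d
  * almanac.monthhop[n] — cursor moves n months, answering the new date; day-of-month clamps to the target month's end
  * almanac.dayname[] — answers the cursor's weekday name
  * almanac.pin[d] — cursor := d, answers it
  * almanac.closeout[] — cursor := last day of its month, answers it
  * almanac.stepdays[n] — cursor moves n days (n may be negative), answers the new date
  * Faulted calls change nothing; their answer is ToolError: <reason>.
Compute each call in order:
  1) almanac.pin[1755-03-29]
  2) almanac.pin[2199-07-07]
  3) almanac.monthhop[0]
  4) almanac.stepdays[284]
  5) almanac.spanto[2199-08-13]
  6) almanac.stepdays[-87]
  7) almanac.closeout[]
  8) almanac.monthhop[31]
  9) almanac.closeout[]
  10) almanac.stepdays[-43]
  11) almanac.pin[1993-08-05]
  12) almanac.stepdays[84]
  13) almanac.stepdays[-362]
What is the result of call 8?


Answer: 2202-08-31

Derivation:
-> almanac.pin(d→1755-03-29)
<- 1755-03-29
-> almanac.pin(d→2199-07-07)
<- 2199-07-07
-> almanac.monthhop(n→0)
<- 2199-07-07
-> almanac.stepdays(n→284)
<- 2200-04-17
-> almanac.spanto(d→2199-08-13)
<- -247
-> almanac.stepdays(n→-87)
<- 2200-01-20
-> almanac.closeout()
<- 2200-01-31
-> almanac.monthhop(n→31)
<- 2202-08-31
-> almanac.closeout()
<- 2202-08-31
-> almanac.stepdays(n→-43)
<- 2202-07-19
-> almanac.pin(d→1993-08-05)
<- 1993-08-05
-> almanac.stepdays(n→84)
<- 1993-10-28
-> almanac.stepdays(n→-362)
<- 1992-10-31


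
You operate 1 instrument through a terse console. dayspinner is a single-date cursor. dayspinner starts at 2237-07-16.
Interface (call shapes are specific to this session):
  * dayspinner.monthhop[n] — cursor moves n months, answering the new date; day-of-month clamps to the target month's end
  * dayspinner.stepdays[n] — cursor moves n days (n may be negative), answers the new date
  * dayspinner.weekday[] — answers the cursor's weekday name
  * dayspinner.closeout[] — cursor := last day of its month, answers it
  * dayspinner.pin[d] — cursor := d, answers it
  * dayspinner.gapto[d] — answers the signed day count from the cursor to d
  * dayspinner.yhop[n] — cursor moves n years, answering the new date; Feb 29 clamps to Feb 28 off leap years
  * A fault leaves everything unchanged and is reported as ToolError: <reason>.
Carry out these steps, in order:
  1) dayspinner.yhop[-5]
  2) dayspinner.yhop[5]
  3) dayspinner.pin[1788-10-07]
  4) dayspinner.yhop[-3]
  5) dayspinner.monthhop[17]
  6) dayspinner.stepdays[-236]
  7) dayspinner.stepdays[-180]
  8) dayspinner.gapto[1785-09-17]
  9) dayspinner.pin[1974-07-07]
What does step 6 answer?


Next I call yhop with n→-5, and see 2232-07-16.
I call yhop with n→5, and see 2237-07-16.
Next I call pin with d→1788-10-07, → 1788-10-07.
I use yhop with n→-3: 1785-10-07.
Then monthhop with n→17, — result: 1787-03-07.
I call stepdays with n→-236, which returns 1786-07-14.
Next I call stepdays with n→-180: 1786-01-15.
Next I call gapto with d→1785-09-17, → -120.
Calling pin with d→1974-07-07, and get 1974-07-07.

Answer: 1786-07-14


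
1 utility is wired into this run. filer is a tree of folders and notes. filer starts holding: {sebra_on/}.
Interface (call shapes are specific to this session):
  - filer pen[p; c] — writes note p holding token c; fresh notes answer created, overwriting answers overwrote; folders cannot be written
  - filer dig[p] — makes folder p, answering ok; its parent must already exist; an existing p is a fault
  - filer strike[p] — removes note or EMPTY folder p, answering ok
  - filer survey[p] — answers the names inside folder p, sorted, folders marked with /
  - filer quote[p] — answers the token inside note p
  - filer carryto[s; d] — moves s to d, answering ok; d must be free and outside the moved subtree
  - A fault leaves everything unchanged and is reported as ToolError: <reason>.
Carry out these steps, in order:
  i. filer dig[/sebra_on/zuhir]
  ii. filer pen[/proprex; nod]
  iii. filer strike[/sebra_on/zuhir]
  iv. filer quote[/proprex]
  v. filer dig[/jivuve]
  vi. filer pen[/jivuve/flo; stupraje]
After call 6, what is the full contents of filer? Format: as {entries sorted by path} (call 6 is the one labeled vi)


Answer: {jivuve/, jivuve/flo=stupraje, proprex=nod, sebra_on/}

Derivation:
Next I call filer dig with p='/sebra_on/zuhir', and observe ok.
Then filer pen with p='/proprex', c='nod': created.
I use filer strike with p='/sebra_on/zuhir', → ok.
I invoke filer quote with p='/proprex', → nod.
Calling filer dig with p='/jivuve', yielding ok.
I run filer pen with p='/jivuve/flo', c='stupraje', giving created.


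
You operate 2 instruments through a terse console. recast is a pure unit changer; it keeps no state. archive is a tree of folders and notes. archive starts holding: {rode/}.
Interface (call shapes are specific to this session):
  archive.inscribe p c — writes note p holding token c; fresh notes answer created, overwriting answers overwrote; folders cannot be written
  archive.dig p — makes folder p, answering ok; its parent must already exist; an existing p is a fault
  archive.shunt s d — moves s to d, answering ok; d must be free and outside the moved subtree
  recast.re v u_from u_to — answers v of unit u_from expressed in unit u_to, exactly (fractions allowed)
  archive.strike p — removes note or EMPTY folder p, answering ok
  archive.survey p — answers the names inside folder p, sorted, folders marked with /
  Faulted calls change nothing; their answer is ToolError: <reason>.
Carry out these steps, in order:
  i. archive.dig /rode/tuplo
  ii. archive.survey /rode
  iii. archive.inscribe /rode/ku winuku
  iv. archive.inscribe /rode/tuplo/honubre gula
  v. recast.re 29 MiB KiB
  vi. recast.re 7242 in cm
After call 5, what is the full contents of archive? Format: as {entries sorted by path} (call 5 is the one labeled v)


# 1. archive.dig(p='/rode/tuplo') => ok
# 2. archive.survey(p='/rode') => [tuplo/]
# 3. archive.inscribe(p='/rode/ku', c='winuku') => created
# 4. archive.inscribe(p='/rode/tuplo/honubre', c='gula') => created
# 5. recast.re(v='29', u_from='MiB', u_to='KiB') => 29696
# 6. recast.re(v='7242', u_from='in', u_to='cm') => 459867/25

Answer: {rode/, rode/ku=winuku, rode/tuplo/, rode/tuplo/honubre=gula}


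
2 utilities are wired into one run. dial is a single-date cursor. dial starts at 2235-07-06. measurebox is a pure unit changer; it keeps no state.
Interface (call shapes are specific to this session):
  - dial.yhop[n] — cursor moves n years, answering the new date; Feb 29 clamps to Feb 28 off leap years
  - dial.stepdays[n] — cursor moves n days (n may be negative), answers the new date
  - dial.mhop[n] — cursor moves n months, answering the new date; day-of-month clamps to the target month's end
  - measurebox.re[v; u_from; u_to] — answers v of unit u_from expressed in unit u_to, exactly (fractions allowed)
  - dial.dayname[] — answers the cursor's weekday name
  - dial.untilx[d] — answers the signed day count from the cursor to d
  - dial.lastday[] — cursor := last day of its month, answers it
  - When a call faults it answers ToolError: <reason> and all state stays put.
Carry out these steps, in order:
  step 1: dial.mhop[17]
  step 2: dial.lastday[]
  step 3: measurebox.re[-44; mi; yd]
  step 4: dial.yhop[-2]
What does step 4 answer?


·→ dial.mhop(n: 17)
·← 2236-12-06
·→ dial.lastday()
·← 2236-12-31
·→ measurebox.re(v: -44, u_from: mi, u_to: yd)
·← -77440
·→ dial.yhop(n: -2)
·← 2234-12-31

Answer: 2234-12-31


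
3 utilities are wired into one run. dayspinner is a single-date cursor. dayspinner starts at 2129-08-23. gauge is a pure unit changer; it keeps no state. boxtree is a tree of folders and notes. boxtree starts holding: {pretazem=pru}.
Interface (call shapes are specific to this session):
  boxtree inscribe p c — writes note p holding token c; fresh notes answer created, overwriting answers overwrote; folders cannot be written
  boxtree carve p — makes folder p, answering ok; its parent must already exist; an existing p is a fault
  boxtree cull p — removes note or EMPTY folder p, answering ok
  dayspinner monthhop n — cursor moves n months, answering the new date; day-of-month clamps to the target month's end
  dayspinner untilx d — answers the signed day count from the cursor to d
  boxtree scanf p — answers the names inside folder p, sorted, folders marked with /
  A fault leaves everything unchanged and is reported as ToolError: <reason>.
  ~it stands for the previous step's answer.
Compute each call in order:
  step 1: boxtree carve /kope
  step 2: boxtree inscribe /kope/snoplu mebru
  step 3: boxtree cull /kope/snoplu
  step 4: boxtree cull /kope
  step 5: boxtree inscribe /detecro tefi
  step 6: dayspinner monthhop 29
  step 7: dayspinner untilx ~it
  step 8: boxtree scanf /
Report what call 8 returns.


Do: boxtree carve[p→/kope]
See: ok
Do: boxtree inscribe[p→/kope/snoplu; c→mebru]
See: created
Do: boxtree cull[p→/kope/snoplu]
See: ok
Do: boxtree cull[p→/kope]
See: ok
Do: boxtree inscribe[p→/detecro; c→tefi]
See: created
Do: dayspinner monthhop[n→29]
See: 2132-01-23
Do: dayspinner untilx[d→~it]
See: 0
Do: boxtree scanf[p→/]
See: [detecro, pretazem]

Answer: [detecro, pretazem]


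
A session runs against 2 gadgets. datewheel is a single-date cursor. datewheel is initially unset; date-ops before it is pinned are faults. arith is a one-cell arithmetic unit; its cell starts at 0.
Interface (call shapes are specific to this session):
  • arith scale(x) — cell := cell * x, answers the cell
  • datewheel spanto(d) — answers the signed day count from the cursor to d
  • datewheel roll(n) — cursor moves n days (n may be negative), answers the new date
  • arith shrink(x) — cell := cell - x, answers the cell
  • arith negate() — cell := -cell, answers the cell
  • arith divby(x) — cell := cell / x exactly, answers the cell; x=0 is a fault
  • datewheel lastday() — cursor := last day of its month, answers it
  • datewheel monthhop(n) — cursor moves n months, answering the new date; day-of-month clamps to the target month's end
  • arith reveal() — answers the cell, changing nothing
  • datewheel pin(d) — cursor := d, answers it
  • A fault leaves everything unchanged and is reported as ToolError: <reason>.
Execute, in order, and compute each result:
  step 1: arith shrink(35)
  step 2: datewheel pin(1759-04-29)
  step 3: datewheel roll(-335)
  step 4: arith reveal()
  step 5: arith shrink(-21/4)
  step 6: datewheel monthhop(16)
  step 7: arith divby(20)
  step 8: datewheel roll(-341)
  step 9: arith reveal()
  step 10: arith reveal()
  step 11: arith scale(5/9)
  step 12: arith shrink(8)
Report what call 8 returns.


Answer: 1758-10-23

Derivation:
-> arith shrink(x=35)
<- -35
-> datewheel pin(d=1759-04-29)
<- 1759-04-29
-> datewheel roll(n=-335)
<- 1758-05-29
-> arith reveal()
<- -35
-> arith shrink(x=-21/4)
<- -119/4
-> datewheel monthhop(n=16)
<- 1759-09-29
-> arith divby(x=20)
<- -119/80
-> datewheel roll(n=-341)
<- 1758-10-23
-> arith reveal()
<- -119/80
-> arith reveal()
<- -119/80
-> arith scale(x=5/9)
<- -119/144
-> arith shrink(x=8)
<- -1271/144


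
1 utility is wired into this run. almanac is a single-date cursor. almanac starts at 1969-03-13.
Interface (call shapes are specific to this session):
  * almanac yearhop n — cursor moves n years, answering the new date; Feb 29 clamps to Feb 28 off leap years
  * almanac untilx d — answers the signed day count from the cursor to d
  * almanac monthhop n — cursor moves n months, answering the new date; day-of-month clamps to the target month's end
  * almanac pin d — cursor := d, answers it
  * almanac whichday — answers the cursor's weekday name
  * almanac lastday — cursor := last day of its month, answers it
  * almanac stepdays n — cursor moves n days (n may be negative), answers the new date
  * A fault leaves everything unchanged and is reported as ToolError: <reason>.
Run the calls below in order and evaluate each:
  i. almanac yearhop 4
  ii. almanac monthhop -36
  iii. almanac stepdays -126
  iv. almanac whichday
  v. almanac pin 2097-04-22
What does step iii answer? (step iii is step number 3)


// 1. almanac yearhop(n='4') => 1973-03-13
// 2. almanac monthhop(n='-36') => 1970-03-13
// 3. almanac stepdays(n='-126') => 1969-11-07
// 4. almanac whichday() => Friday
// 5. almanac pin(d='2097-04-22') => 2097-04-22

Answer: 1969-11-07


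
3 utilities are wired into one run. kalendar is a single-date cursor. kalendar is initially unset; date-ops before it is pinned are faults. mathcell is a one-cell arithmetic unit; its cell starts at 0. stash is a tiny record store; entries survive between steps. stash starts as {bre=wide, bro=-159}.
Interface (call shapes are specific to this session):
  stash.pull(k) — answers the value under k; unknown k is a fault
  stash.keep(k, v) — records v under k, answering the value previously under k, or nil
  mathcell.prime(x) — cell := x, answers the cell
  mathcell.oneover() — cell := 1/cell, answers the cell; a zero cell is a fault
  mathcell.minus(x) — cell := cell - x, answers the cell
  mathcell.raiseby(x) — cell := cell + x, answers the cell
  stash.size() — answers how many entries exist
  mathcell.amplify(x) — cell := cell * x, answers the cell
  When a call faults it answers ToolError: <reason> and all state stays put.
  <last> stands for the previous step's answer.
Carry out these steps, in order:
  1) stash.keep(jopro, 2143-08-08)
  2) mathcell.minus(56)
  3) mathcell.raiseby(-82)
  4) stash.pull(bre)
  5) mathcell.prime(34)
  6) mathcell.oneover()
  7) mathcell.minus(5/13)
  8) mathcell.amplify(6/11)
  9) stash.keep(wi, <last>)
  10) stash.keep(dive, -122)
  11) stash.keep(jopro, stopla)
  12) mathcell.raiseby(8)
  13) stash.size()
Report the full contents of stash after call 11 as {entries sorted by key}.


Answer: {bre=wide, bro=-159, dive=-122, jopro=stopla, wi=-471/2431}

Derivation:
% stash.keep(jopro, 2143-08-08) ~> nil
% mathcell.minus(56) ~> -56
% mathcell.raiseby(-82) ~> -138
% stash.pull(bre) ~> wide
% mathcell.prime(34) ~> 34
% mathcell.oneover() ~> 1/34
% mathcell.minus(5/13) ~> -157/442
% mathcell.amplify(6/11) ~> -471/2431
% stash.keep(wi, <last>) ~> nil
% stash.keep(dive, -122) ~> nil
% stash.keep(jopro, stopla) ~> 2143-08-08
% mathcell.raiseby(8) ~> 18977/2431
% stash.size() ~> 5


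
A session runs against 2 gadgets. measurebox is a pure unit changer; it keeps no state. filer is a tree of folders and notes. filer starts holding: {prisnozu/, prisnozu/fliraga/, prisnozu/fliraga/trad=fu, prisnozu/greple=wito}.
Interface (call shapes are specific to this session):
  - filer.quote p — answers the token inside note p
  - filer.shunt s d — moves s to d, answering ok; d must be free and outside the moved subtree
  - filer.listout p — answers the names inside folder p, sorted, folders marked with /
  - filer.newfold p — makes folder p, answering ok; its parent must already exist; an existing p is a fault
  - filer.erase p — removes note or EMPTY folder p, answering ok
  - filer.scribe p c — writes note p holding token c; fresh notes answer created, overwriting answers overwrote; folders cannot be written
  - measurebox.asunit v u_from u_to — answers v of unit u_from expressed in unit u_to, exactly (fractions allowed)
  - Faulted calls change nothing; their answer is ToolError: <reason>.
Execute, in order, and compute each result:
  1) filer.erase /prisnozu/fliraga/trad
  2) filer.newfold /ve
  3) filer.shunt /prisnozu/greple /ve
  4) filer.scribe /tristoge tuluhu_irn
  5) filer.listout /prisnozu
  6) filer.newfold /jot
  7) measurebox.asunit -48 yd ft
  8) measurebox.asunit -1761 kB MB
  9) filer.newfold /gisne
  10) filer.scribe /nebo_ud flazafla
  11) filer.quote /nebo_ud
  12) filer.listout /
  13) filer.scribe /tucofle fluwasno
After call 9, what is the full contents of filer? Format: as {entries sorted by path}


Answer: {gisne/, jot/, prisnozu/, prisnozu/fliraga/, prisnozu/greple=wito, tristoge=tuluhu_irn, ve/}

Derivation:
Calling filer.erase using p→/prisnozu/fliraga/trad, and observe ok.
Then filer.newfold using p→/ve, — result: ok.
I try filer.shunt using s→/prisnozu/greple, d→/ve, giving ToolError: exists.
I run filer.scribe using p→/tristoge, c→tuluhu_irn, and see created.
I invoke filer.listout using p→/prisnozu: [fliraga/, greple].
Using filer.newfold using p→/jot, which returns ok.
Using measurebox.asunit using v→-48, u_from→yd, u_to→ft, which returns -144.
Calling measurebox.asunit using v→-1761, u_from→kB, u_to→MB, yielding -1761/1000.
I use filer.newfold using p→/gisne, → ok.
Next I call filer.scribe using p→/nebo_ud, c→flazafla, — result: created.
Then filer.quote using p→/nebo_ud, which returns flazafla.
I run filer.listout using p→/, which returns [gisne/, jot/, nebo_ud, prisnozu/, tristoge, ve/].
Then filer.scribe using p→/tucofle, c→fluwasno: created.


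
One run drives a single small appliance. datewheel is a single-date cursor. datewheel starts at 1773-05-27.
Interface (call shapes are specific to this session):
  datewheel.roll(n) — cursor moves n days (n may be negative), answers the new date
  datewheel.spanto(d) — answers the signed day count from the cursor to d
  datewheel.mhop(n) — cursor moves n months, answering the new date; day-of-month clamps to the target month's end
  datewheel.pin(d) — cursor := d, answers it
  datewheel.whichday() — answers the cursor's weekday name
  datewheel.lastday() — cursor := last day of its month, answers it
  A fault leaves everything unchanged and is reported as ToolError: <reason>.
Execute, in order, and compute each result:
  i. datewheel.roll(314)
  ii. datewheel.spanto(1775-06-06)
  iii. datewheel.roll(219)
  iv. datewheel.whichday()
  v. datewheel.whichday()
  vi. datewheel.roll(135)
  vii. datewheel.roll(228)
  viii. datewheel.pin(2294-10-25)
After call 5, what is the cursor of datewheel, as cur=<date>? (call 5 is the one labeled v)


Answer: cur=1774-11-11

Derivation:
→ roll(n='314')
← 1774-04-06
→ spanto(d='1775-06-06')
← 426
→ roll(n='219')
← 1774-11-11
→ whichday()
← Friday
→ whichday()
← Friday
→ roll(n='135')
← 1775-03-26
→ roll(n='228')
← 1775-11-09
→ pin(d='2294-10-25')
← 2294-10-25


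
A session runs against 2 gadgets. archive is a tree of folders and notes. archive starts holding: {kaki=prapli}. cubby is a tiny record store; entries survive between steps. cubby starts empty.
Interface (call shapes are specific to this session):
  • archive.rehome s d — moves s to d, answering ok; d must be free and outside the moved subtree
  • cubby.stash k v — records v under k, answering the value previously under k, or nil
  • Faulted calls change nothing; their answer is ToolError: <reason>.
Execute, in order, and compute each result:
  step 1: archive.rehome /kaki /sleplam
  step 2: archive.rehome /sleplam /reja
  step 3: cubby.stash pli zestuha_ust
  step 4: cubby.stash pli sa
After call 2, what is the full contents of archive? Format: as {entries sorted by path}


→ rehome(s='/kaki', d='/sleplam')
← ok
→ rehome(s='/sleplam', d='/reja')
← ok
→ stash(k='pli', v='zestuha_ust')
← nil
→ stash(k='pli', v='sa')
← zestuha_ust

Answer: {reja=prapli}


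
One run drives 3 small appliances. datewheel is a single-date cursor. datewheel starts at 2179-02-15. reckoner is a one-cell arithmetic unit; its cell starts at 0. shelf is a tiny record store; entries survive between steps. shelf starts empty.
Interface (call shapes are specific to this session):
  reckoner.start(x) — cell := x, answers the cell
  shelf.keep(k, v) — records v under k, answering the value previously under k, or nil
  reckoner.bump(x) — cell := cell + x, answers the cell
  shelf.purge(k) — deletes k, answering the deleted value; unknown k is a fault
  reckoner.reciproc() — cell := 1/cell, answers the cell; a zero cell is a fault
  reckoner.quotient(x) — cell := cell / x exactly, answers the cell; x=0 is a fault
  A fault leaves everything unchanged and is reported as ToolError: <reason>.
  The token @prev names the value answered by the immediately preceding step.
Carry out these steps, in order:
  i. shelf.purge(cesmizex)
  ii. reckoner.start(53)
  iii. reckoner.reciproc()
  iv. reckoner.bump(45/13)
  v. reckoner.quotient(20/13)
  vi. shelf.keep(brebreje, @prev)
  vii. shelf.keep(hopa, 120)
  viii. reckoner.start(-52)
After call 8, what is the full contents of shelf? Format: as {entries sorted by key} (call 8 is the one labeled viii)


>>> shelf.purge cesmizex
:: ToolError: no such key cesmizex
>>> reckoner.start 53
:: 53
>>> reckoner.reciproc
:: 1/53
>>> reckoner.bump 45/13
:: 2398/689
>>> reckoner.quotient 20/13
:: 1199/530
>>> shelf.keep brebreje @prev
:: nil
>>> shelf.keep hopa 120
:: nil
>>> reckoner.start -52
:: -52

Answer: {brebreje=1199/530, hopa=120}


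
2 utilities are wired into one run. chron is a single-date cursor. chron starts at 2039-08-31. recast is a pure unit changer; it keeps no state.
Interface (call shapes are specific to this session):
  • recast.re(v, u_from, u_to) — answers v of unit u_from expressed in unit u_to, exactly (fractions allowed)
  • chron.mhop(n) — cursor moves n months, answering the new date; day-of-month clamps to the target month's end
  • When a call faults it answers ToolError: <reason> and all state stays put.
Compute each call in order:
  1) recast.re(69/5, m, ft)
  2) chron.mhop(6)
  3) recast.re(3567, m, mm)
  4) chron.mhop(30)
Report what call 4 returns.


Calling re passing v: 69/5, u_from: m, u_to: ft, and observe 5750/127.
Calling mhop passing n: 6, which returns 2040-02-29.
Then re passing v: 3567, u_from: m, u_to: mm, → 3567000.
I use mhop passing n: 30, and see 2042-08-29.

Answer: 2042-08-29


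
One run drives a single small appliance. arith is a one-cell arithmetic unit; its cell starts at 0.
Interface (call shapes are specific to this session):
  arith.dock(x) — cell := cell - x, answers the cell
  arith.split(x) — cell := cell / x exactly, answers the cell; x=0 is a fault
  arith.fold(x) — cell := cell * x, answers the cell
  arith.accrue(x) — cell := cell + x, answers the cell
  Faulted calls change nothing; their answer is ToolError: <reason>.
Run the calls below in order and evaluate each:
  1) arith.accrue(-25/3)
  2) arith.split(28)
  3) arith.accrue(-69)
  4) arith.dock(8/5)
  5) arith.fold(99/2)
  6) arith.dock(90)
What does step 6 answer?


Do: arith.accrue[x: -25/3]
See: -25/3
Do: arith.split[x: 28]
See: -25/84
Do: arith.accrue[x: -69]
See: -5821/84
Do: arith.dock[x: 8/5]
See: -29777/420
Do: arith.fold[x: 99/2]
See: -982641/280
Do: arith.dock[x: 90]
See: -1007841/280

Answer: -1007841/280


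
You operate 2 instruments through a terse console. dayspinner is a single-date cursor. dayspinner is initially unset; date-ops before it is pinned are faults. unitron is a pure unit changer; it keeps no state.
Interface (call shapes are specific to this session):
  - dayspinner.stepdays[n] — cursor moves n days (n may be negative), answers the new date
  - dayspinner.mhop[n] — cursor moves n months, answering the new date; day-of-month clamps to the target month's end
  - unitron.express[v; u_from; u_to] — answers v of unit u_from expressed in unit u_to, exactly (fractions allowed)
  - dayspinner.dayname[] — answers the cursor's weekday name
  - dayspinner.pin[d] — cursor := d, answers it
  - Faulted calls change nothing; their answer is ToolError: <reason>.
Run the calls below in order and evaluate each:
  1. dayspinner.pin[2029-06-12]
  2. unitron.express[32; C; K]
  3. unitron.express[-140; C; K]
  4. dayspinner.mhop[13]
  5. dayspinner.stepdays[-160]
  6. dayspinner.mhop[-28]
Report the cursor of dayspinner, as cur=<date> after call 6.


Answer: cur=2027-10-02

Derivation:
Act: dayspinner.pin[d=2029-06-12]
Obs: 2029-06-12
Act: unitron.express[v=32; u_from=C; u_to=K]
Obs: 6103/20
Act: unitron.express[v=-140; u_from=C; u_to=K]
Obs: 2663/20
Act: dayspinner.mhop[n=13]
Obs: 2030-07-12
Act: dayspinner.stepdays[n=-160]
Obs: 2030-02-02
Act: dayspinner.mhop[n=-28]
Obs: 2027-10-02


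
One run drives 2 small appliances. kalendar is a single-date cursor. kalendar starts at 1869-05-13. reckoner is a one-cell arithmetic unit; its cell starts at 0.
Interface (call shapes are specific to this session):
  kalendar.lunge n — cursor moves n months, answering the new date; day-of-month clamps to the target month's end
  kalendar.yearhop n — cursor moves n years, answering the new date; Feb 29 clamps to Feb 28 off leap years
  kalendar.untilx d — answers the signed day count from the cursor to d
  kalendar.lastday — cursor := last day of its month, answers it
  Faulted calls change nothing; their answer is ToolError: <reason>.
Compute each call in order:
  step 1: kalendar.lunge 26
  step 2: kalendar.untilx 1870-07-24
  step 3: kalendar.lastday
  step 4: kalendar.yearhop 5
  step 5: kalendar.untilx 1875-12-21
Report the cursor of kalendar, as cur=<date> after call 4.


Answer: cur=1876-07-31

Derivation:
Do: lunge[26]
See: 1871-07-13
Do: untilx[1870-07-24]
See: -354
Do: lastday[]
See: 1871-07-31
Do: yearhop[5]
See: 1876-07-31
Do: untilx[1875-12-21]
See: -223


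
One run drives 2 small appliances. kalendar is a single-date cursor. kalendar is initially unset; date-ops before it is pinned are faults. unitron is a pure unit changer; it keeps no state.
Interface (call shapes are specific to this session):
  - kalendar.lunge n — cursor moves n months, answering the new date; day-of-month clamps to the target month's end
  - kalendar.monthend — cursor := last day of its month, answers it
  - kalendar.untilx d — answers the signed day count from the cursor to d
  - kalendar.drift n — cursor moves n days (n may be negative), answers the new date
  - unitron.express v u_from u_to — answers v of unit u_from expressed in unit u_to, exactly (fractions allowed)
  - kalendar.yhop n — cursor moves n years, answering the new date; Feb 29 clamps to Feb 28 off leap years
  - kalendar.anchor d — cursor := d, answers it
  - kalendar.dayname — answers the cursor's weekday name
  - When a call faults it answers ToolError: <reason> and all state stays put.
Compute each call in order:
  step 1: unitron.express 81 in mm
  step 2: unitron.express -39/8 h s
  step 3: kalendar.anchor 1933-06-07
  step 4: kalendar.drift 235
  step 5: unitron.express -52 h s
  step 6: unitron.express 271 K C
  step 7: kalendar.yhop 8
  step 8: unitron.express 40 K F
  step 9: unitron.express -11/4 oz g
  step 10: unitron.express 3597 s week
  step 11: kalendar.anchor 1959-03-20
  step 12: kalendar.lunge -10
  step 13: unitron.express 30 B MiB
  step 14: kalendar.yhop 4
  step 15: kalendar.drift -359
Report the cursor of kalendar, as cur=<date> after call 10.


Using express using v=81, u_from=in, u_to=mm, giving 10287/5.
Invoking express using v=-39/8, u_from=h, u_to=s, yielding -17550.
Calling anchor using d=1933-06-07, — result: 1933-06-07.
Using drift using n=235, giving 1934-01-28.
I use express using v=-52, u_from=h, u_to=s, → -187200.
I run express using v=271, u_from=K, u_to=C, → -43/20.
Then yhop using n=8, which returns 1942-01-28.
I invoke express using v=40, u_from=K, u_to=F: -38767/100.
Next I call express using v=-11/4, u_from=oz, u_to=g, which returns -498951607/6400000.
Invoking express using v=3597, u_from=s, u_to=week, which returns 1199/201600.
I call anchor using d=1959-03-20, which returns 1959-03-20.
Then lunge using n=-10, and see 1958-05-20.
Calling express using v=30, u_from=B, u_to=MiB, which returns 15/524288.
I try yhop using n=4, which returns 1962-05-20.
I call drift using n=-359, giving 1961-05-26.

Answer: cur=1942-01-28


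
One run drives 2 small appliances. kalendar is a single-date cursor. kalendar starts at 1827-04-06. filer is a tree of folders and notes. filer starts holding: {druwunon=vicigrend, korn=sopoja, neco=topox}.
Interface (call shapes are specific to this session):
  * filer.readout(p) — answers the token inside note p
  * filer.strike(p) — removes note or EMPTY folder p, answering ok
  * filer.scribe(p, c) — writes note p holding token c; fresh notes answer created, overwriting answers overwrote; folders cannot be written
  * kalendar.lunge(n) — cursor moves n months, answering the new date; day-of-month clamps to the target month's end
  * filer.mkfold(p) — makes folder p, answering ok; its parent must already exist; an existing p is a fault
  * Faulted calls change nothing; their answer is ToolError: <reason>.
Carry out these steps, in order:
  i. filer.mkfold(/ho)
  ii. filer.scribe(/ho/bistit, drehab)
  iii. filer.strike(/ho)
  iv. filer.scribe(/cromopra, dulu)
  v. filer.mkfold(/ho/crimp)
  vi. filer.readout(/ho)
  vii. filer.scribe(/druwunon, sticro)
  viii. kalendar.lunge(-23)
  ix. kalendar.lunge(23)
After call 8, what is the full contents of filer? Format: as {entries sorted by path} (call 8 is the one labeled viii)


Answer: {cromopra=dulu, druwunon=sticro, ho/, ho/bistit=drehab, ho/crimp/, korn=sopoja, neco=topox}

Derivation:
! filer.mkfold(p→/ho) : ok
! filer.scribe(p→/ho/bistit, c→drehab) : created
! filer.strike(p→/ho) : ToolError: not empty
! filer.scribe(p→/cromopra, c→dulu) : created
! filer.mkfold(p→/ho/crimp) : ok
! filer.readout(p→/ho) : ToolError: is a directory
! filer.scribe(p→/druwunon, c→sticro) : overwrote
! kalendar.lunge(n→-23) : 1825-05-06
! kalendar.lunge(n→23) : 1827-04-06


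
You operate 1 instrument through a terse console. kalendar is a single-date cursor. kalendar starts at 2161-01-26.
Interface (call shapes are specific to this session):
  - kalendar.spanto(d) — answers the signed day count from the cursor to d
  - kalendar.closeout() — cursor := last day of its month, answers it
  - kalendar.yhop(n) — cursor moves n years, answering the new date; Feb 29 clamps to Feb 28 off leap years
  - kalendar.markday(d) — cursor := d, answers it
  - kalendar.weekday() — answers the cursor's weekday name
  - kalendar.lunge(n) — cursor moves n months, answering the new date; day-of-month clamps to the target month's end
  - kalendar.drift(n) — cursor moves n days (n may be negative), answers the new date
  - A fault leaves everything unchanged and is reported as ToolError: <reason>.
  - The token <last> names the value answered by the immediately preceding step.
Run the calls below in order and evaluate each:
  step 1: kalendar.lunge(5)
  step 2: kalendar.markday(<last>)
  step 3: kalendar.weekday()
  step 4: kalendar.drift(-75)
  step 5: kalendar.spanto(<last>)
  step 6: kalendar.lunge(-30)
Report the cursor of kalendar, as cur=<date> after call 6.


Answer: cur=2158-10-12

Derivation:
I try lunge(n='5'): 2161-06-26.
I try markday(d='<last>'), giving 2161-06-26.
I invoke weekday(), and see Friday.
I try drift(n='-75'), which returns 2161-04-12.
I invoke spanto(d='<last>'), yielding 0.
I invoke lunge(n='-30'), and see 2158-10-12.


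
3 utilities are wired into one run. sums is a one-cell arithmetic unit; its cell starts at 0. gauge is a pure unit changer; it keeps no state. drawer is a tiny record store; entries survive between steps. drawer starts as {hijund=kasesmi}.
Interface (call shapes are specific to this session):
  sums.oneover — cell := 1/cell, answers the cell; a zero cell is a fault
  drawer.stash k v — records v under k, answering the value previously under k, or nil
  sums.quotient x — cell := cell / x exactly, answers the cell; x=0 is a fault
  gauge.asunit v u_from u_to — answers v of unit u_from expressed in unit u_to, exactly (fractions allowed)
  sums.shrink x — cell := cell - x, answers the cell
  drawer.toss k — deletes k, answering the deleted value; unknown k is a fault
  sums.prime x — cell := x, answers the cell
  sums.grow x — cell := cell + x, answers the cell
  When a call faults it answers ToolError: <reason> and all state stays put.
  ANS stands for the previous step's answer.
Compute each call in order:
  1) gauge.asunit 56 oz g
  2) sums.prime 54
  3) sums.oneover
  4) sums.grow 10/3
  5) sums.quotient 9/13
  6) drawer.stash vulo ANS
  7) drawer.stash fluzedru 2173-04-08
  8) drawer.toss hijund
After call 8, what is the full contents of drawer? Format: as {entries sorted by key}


Answer: {fluzedru=2173-04-08, vulo=2353/486}

Derivation:
% gauge.asunit(v: 56, u_from: oz, u_to: g) => 317514659/200000
% sums.prime(x: 54) => 54
% sums.oneover() => 1/54
% sums.grow(x: 10/3) => 181/54
% sums.quotient(x: 9/13) => 2353/486
% drawer.stash(k: vulo, v: ANS) => nil
% drawer.stash(k: fluzedru, v: 2173-04-08) => nil
% drawer.toss(k: hijund) => kasesmi


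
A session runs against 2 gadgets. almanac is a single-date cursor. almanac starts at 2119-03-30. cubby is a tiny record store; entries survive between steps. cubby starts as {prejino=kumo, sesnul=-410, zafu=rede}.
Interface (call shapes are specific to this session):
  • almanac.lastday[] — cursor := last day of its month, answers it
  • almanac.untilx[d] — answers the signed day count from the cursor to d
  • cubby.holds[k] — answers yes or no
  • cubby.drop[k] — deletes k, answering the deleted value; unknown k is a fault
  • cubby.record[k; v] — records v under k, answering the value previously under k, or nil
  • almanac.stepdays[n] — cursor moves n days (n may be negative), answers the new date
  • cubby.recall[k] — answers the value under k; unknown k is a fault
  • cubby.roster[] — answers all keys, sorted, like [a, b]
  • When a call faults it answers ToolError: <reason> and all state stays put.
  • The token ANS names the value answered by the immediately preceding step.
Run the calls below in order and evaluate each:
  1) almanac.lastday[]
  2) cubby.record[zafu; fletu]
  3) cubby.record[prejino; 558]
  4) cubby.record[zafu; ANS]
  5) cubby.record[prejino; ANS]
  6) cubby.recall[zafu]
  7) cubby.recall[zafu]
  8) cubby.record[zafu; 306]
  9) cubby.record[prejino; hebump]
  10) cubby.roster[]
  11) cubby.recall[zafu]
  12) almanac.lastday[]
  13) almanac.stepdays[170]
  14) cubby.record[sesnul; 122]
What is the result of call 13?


Act: almanac.lastday[]
Obs: 2119-03-31
Act: cubby.record[k→zafu; v→fletu]
Obs: rede
Act: cubby.record[k→prejino; v→558]
Obs: kumo
Act: cubby.record[k→zafu; v→ANS]
Obs: fletu
Act: cubby.record[k→prejino; v→ANS]
Obs: 558
Act: cubby.recall[k→zafu]
Obs: kumo
Act: cubby.recall[k→zafu]
Obs: kumo
Act: cubby.record[k→zafu; v→306]
Obs: kumo
Act: cubby.record[k→prejino; v→hebump]
Obs: fletu
Act: cubby.roster[]
Obs: [prejino, sesnul, zafu]
Act: cubby.recall[k→zafu]
Obs: 306
Act: almanac.lastday[]
Obs: 2119-03-31
Act: almanac.stepdays[n→170]
Obs: 2119-09-17
Act: cubby.record[k→sesnul; v→122]
Obs: -410

Answer: 2119-09-17


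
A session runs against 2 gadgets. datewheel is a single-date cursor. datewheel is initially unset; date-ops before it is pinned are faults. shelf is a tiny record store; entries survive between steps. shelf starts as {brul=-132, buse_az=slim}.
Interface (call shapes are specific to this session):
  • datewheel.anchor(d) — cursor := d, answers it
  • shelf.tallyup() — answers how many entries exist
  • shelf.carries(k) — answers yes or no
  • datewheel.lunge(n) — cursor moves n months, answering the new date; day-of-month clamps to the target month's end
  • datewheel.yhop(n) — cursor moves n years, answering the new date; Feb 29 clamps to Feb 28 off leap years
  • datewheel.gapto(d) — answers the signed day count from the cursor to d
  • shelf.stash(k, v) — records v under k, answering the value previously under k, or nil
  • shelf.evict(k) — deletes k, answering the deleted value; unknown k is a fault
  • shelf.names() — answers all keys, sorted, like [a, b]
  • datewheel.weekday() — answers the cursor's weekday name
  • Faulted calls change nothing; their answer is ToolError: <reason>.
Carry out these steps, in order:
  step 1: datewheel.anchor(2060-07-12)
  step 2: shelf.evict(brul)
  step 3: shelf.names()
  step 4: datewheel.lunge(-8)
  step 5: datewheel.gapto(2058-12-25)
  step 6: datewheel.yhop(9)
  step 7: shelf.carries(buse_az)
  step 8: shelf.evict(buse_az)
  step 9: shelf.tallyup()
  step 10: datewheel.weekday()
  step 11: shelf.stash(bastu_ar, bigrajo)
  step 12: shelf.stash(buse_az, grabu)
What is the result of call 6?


Answer: 2068-11-12

Derivation:
·→ datewheel.anchor(d='2060-07-12')
·← 2060-07-12
·→ shelf.evict(k='brul')
·← -132
·→ shelf.names()
·← [buse_az]
·→ datewheel.lunge(n='-8')
·← 2059-11-12
·→ datewheel.gapto(d='2058-12-25')
·← -322
·→ datewheel.yhop(n='9')
·← 2068-11-12
·→ shelf.carries(k='buse_az')
·← yes
·→ shelf.evict(k='buse_az')
·← slim
·→ shelf.tallyup()
·← 0
·→ datewheel.weekday()
·← Monday
·→ shelf.stash(k='bastu_ar', v='bigrajo')
·← nil
·→ shelf.stash(k='buse_az', v='grabu')
·← nil


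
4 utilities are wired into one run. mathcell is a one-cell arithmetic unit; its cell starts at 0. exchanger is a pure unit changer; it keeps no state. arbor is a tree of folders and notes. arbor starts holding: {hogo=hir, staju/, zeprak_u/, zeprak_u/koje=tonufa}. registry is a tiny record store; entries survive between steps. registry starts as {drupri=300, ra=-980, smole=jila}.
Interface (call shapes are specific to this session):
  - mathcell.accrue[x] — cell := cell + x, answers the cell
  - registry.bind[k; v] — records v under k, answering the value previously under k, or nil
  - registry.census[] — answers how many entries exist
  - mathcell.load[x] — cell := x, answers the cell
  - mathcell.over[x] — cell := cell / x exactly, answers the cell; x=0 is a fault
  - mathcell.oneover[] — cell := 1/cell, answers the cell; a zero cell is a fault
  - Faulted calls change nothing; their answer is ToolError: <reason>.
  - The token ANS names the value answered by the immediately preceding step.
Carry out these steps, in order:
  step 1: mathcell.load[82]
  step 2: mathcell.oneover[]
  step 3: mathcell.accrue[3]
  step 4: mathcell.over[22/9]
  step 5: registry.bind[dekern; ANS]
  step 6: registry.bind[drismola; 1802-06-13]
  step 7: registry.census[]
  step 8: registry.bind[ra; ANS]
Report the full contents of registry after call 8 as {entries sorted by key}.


Answer: {dekern=2223/1804, drismola=1802-06-13, drupri=300, ra=5, smole=jila}

Derivation:
;; 1. load(x=82) -> 82
;; 2. oneover() -> 1/82
;; 3. accrue(x=3) -> 247/82
;; 4. over(x=22/9) -> 2223/1804
;; 5. bind(k=dekern, v=ANS) -> nil
;; 6. bind(k=drismola, v=1802-06-13) -> nil
;; 7. census() -> 5
;; 8. bind(k=ra, v=ANS) -> -980


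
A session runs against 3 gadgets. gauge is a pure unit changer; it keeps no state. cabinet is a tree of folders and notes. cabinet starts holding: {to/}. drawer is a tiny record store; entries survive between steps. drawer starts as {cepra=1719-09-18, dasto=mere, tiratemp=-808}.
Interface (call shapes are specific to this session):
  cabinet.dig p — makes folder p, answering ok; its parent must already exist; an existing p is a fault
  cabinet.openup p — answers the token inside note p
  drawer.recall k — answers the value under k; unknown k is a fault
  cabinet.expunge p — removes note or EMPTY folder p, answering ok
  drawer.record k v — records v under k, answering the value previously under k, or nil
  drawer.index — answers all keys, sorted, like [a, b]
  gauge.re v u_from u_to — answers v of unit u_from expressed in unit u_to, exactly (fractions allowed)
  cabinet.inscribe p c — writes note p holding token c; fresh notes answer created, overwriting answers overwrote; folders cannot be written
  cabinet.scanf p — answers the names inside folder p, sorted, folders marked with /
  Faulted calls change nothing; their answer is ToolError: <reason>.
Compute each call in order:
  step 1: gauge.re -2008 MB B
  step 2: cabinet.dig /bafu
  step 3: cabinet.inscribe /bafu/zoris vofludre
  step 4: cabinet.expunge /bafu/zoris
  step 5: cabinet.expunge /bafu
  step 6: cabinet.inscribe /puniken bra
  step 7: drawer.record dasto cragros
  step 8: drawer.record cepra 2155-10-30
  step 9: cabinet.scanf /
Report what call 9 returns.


Answer: [puniken, to/]

Derivation:
==> re(v: -2008, u_from: MB, u_to: B)
<== -2008000000
==> dig(p: /bafu)
<== ok
==> inscribe(p: /bafu/zoris, c: vofludre)
<== created
==> expunge(p: /bafu/zoris)
<== ok
==> expunge(p: /bafu)
<== ok
==> inscribe(p: /puniken, c: bra)
<== created
==> record(k: dasto, v: cragros)
<== mere
==> record(k: cepra, v: 2155-10-30)
<== 1719-09-18
==> scanf(p: /)
<== [puniken, to/]
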